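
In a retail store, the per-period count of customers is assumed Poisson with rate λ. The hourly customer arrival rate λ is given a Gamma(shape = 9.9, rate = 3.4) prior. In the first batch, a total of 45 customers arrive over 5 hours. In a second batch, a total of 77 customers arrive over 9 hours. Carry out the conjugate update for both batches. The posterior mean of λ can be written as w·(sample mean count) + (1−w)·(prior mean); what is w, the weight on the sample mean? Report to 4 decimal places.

0.8046

With a Gamma(shape α, rate β) prior, the Poisson likelihood is conjugate: the posterior is Gamma(α + ΣXᵢ, β + n).
Total number of hours: n = 5 + 9 = 14.
Posterior mean = (α₀+S)/(β₀+n) = [n/(β₀+n)]·(S/n) + [β₀/(β₀+n)]·(α₀/β₀), so only n and β₀ enter the weight.
Weight on data w = n/(β₀+n) = 14/(3.4+14) = 14/17.4 = 0.8046.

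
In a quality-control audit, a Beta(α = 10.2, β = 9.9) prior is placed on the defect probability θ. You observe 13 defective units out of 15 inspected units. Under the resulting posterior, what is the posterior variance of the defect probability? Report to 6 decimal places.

The Beta prior is conjugate to a Binomial/Bernoulli likelihood; the update adds successes to α and failures to β.
Posterior: Beta(α+k, β+n−k) = Beta(10.2+13, 9.9+2) = Beta(23.2, 11.9).
Var = αβ/((α+β)²(α+β+1)) = 23.2·11.9/(35.1²·36.1) = 0.006207.

0.006207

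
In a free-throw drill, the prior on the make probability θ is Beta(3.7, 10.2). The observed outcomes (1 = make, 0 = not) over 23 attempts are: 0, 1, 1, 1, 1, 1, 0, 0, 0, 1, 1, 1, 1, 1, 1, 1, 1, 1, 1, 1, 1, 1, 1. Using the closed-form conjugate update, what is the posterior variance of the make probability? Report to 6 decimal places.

0.006246

The Beta prior is conjugate to a Binomial/Bernoulli likelihood; the update adds successes to α and failures to β.
Posterior: Beta(α+k, β+n−k) = Beta(3.7+19, 10.2+4) = Beta(22.7, 14.2).
Var = αβ/((α+β)²(α+β+1)) = 22.7·14.2/(36.9²·37.9) = 0.006246.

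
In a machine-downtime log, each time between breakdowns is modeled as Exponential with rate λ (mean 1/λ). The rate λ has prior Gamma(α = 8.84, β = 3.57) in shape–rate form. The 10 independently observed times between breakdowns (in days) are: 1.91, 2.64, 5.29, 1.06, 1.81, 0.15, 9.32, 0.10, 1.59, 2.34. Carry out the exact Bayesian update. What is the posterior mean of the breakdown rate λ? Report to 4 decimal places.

With a Gamma(shape α, rate β) prior on the exponential rate λ, the posterior after n observations with total T = Σxᵢ is Gamma(α+n, β+T).
Sum of observations T = 26.21 days; n = 10.
Posterior: Gamma(8.84+10, 3.57+26.21) = Gamma(18.84, 29.78).
Posterior mean of λ = α/β = 18.84/29.78 = 0.6326.

0.6326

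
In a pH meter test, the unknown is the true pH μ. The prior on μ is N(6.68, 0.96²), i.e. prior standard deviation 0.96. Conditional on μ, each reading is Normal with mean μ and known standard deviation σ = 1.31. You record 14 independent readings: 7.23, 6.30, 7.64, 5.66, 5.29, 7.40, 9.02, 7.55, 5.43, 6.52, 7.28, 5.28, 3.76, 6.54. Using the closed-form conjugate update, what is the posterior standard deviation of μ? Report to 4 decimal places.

0.3289

For Normal data with known variance σ², a Normal(μ₀, σ₀²) prior on μ is conjugate. Posterior precision = 1/σ₀² + n/σ²; posterior mean is the precision-weighted average of μ₀ and x̄.
σ₀² = 0.96² = 0.9216, σ² = 1.31² = 1.7161; σ² + n·σ₀² = 1.7161 + 14·0.9216 = 14.6185.
Posterior precision = 1/σ₀² + n/σ² = 1/0.9216 + 14/1.7161 = (σ² + n·σ₀²)/(σ₀²σ²) = 14.6185/(0.9216·1.7161); posterior variance σₙ² = σ₀²σ²/(σ² + n·σ₀²) = 0.9216·1.7161/14.6185 = 0.108189.
Posterior SD = √σₙ² = √(0.9216·1.7161/14.6185) = 0.3289.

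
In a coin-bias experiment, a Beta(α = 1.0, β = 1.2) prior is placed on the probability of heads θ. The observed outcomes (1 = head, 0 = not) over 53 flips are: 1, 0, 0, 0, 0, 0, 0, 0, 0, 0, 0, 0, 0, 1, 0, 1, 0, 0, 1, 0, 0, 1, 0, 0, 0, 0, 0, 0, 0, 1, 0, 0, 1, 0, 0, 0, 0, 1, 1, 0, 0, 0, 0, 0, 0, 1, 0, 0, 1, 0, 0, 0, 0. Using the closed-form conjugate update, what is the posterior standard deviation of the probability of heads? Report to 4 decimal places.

0.0550

The Beta prior is conjugate to a Binomial/Bernoulli likelihood; the update adds successes to α and failures to β.
Posterior: Beta(α+k, β+n−k) = Beta(1.0+11, 1.2+42) = Beta(12.0, 43.2).
Var = αβ/((α+β)²(α+β+1)) = 12.0·43.2/(55.2²·56.2) = 0.00302727; SD = √0.00302727 = 0.0550.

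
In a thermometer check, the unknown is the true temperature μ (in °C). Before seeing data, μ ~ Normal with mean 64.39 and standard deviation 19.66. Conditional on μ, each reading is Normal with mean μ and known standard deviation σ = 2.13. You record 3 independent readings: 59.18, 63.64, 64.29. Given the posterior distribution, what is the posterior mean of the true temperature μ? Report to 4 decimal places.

62.3779

For Normal data with known variance σ², a Normal(μ₀, σ₀²) prior on μ is conjugate. Posterior precision = 1/σ₀² + n/σ²; posterior mean is the precision-weighted average of μ₀ and x̄.
Σxᵢ = 59.18 + 63.64 + 64.29 = 187.11, so n·x̄ = 187.11.
σ₀² = 19.66² = 386.5156, σ² = 2.13² = 4.5369; σ² + n·σ₀² = 4.5369 + 3·386.5156 = 1164.0837.
Posterior mean = (μ₀/σ₀² + n·x̄/σ²)/(1/σ₀² + n/σ²) = (σ²·μ₀ + σ₀²·n·x̄)/(σ² + n·σ₀²) = (4.5369·64.39 + 386.5156·187.11)/1164.0837 = 72613.064907/1164.0837 = 62.3779.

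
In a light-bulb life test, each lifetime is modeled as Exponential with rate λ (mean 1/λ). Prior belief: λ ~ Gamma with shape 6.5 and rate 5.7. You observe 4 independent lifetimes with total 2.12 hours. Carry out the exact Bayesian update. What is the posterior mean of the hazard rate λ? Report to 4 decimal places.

With a Gamma(shape α, rate β) prior on the exponential rate λ, the posterior after n observations with total T = Σxᵢ is Gamma(α+n, β+T).
Posterior: Gamma(6.5+4, 5.7+2.12) = Gamma(10.5, 7.82).
Posterior mean of λ = α/β = 10.5/7.82 = 1.3427.

1.3427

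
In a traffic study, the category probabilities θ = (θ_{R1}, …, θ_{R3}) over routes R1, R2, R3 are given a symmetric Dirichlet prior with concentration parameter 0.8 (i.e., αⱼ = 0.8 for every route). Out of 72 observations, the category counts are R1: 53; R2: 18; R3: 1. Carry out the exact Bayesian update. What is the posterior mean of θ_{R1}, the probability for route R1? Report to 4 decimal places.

0.7231

The Dirichlet prior is conjugate to the Multinomial likelihood: each posterior αⱼ = prior αⱼ + observed count nⱼ.
Posterior concentration: (53.8, 18.8, 1.8), total = 74.4.
E[θ_{R1}|data] = α_{R1}/Σα = 53.8/74.4 = 0.7231.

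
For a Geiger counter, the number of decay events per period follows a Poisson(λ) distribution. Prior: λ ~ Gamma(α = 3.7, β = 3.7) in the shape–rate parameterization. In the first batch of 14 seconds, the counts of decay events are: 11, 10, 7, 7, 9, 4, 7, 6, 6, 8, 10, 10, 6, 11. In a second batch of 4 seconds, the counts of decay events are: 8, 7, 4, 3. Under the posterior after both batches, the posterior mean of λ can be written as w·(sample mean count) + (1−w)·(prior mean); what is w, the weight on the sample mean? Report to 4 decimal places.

0.8295

With a Gamma(shape α, rate β) prior, the Poisson likelihood is conjugate: the posterior is Gamma(α + ΣXᵢ, β + n).
Total number of seconds: n = 14 + 4 = 18.
Posterior mean = (α₀+S)/(β₀+n) = [n/(β₀+n)]·(S/n) + [β₀/(β₀+n)]·(α₀/β₀), so only n and β₀ enter the weight.
Weight on data w = n/(β₀+n) = 18/(3.7+18) = 18/21.7 = 0.8295.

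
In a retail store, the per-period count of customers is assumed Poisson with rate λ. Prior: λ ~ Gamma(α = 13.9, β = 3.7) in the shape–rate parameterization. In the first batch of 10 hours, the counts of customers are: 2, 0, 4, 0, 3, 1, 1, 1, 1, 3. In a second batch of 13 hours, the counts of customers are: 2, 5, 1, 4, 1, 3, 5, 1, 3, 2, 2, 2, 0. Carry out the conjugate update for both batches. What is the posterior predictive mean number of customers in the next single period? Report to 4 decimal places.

2.2809

With a Gamma(shape α, rate β) prior, the Poisson likelihood is conjugate: the posterior is Gamma(α + ΣXᵢ, β + n).
Batch 1: sum of counts S = 16 over n = 10 hours.
After batch 1: Gamma(α+S, β+n) = Gamma(13.9+16, 3.7+10) = Gamma(29.9, 13.7).
Batch 2: sum of counts S = 31 over n = 13 hours.
After batch 2: Gamma(α+S, β+n) = Gamma(29.9+31, 13.7+13) = Gamma(60.9, 26.7).
The predictive distribution for one future period is NegBinom with mean α/β = 2.2809.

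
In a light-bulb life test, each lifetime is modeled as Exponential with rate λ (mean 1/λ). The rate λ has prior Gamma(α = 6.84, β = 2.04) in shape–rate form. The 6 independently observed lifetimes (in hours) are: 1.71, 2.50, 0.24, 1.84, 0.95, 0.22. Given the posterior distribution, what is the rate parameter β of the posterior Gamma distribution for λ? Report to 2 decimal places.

9.50

With a Gamma(shape α, rate β) prior on the exponential rate λ, the posterior after n observations with total T = Σxᵢ is Gamma(α+n, β+T).
Sum of observations T = 7.46 hours; n = 6.
Posterior: Gamma(6.84+6, 2.04+7.46) = Gamma(12.84, 9.50).
Posterior β = 9.50.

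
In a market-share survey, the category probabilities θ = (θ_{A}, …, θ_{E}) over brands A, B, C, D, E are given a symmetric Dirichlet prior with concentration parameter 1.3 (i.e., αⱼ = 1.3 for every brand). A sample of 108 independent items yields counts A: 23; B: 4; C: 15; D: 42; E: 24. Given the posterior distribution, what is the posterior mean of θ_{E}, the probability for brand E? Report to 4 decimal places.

0.2210

The Dirichlet prior is conjugate to the Multinomial likelihood: each posterior αⱼ = prior αⱼ + observed count nⱼ.
Posterior concentration: (24.3, 5.3, 16.3, 43.3, 25.3), total = 114.5.
E[θ_{E}|data] = α_{E}/Σα = 25.3/114.5 = 0.2210.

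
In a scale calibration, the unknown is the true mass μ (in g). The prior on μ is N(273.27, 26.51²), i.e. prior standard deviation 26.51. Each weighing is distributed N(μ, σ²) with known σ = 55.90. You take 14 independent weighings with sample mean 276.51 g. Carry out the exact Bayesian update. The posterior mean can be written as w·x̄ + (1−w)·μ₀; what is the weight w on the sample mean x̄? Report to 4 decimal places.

For Normal data with known variance σ², a Normal(μ₀, σ₀²) prior on μ is conjugate. Posterior precision = 1/σ₀² + n/σ²; posterior mean is the precision-weighted average of μ₀ and x̄.
σ₀² = 26.51² = 702.7801, σ² = 55.90² = 3124.81. Prior precision 1/σ₀² = 1/702.7801; data precision n/σ² = 14/3124.81.
w = (n/σ²)/(1/σ₀² + n/σ²) = n·σ₀²/(σ² + n·σ₀²) = 14·702.7801/(3124.81 + 14·702.7801) = 9838.9214/12963.7314 = 0.7590.

0.7590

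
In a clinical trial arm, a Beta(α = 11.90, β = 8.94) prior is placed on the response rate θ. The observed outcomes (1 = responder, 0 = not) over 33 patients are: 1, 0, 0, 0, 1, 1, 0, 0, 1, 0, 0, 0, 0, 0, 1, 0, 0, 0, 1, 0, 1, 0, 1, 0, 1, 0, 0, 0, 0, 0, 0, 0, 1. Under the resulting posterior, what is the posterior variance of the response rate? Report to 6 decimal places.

0.004400

The Beta prior is conjugate to a Binomial/Bernoulli likelihood; the update adds successes to α and failures to β.
Posterior: Beta(α+k, β+n−k) = Beta(11.90+10, 8.94+23) = Beta(21.90, 31.94).
Var = αβ/((α+β)²(α+β+1)) = 21.90·31.94/(53.84²·54.84) = 0.004400.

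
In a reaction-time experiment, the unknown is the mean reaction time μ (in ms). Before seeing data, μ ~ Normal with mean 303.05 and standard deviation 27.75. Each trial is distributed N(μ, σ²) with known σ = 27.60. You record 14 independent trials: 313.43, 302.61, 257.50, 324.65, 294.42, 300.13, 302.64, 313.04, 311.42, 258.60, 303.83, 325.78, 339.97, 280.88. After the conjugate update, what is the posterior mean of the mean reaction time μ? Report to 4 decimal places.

302.1293

For Normal data with known variance σ², a Normal(μ₀, σ₀²) prior on μ is conjugate. Posterior precision = 1/σ₀² + n/σ²; posterior mean is the precision-weighted average of μ₀ and x̄.
Σxᵢ = 313.43 + 302.61 + 257.50 + 324.65 + 294.42 + 300.13 + 302.64 + 313.04 + 311.42 + 258.60 + 303.83 + 325.78 + 339.97 + 280.88 = 4228.9, so n·x̄ = 4228.9.
σ₀² = 27.75² = 770.0625, σ² = 27.60² = 761.76; σ² + n·σ₀² = 761.76 + 14·770.0625 = 11542.635.
Posterior mean = (μ₀/σ₀² + n·x̄/σ²)/(1/σ₀² + n/σ²) = (σ²·μ₀ + σ₀²·n·x̄)/(σ² + n·σ₀²) = (761.76·303.05 + 770.0625·4228.9)/11542.635 = 3487368.67425/11542.635 = 302.1293.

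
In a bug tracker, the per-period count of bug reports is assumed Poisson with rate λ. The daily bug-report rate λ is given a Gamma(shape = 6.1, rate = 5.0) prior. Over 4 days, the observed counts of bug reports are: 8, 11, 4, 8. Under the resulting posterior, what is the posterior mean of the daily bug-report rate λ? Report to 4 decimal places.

4.1222

With a Gamma(shape α, rate β) prior, the Poisson likelihood is conjugate: the posterior is Gamma(α + ΣXᵢ, β + n).
Sum of counts S = 31 over n = 4 days.
Posterior: Gamma(α+S, β+n) = Gamma(6.1+31, 5.0+4) = Gamma(37.1, 9.0).
Posterior mean = α/β = 37.1/9.0 = 4.1222.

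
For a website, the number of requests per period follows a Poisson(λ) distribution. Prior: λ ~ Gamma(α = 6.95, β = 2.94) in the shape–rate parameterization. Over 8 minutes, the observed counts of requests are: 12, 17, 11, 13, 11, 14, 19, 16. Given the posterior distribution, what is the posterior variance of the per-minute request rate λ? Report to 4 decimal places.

With a Gamma(shape α, rate β) prior, the Poisson likelihood is conjugate: the posterior is Gamma(α + ΣXᵢ, β + n).
Sum of counts S = 113 over n = 8 minutes.
Posterior: Gamma(α+S, β+n) = Gamma(6.95+113, 2.94+8) = Gamma(119.95, 10.94).
Var = α/β² = 119.95/10.94² = 1.0022.

1.0022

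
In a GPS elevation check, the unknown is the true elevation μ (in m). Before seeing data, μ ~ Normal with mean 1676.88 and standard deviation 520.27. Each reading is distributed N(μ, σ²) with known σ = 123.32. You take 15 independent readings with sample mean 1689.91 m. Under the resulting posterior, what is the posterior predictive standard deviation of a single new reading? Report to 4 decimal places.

For Normal data with known variance σ², a Normal(μ₀, σ₀²) prior on μ is conjugate. Posterior precision = 1/σ₀² + n/σ²; posterior mean is the precision-weighted average of μ₀ and x̄.
σ₀² = 520.27² = 270680.8729, σ² = 123.32² = 15207.8224; σ² + n·σ₀² = 15207.8224 + 15·270680.8729 = 4075420.9159.
Posterior precision = 1/σ₀² + n/σ² = 1/270680.8729 + 15/15207.8224 = (σ² + n·σ₀²)/(σ₀²σ²) = 4075420.9159/(270680.8729·15207.8224); posterior variance σₙ² = σ₀²σ²/(σ² + n·σ₀²) = 270680.8729·15207.8224/4075420.9159 = 1010.071531.
Predictive variance for one new observation = σₙ² + σ² = 270680.8729·15207.8224/4075420.9159 + 15207.8224 = σ²·(σ₀² + 4075420.9159)/4075420.9159 = 15207.8224·4346101.7888/4075420.9159 = 16217.893931; SD = √(15207.8224·4346101.7888/4075420.9159) = 127.3495.

127.3495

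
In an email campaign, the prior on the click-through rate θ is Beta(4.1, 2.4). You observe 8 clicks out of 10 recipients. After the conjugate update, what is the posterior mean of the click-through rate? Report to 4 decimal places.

0.7333

The Beta prior is conjugate to a Binomial/Bernoulli likelihood; the update adds successes to α and failures to β.
Posterior: Beta(α+k, β+n−k) = Beta(4.1+8, 2.4+2) = Beta(12.1, 4.4).
Posterior mean = α/(α+β) = 12.1/16.5 = 0.7333.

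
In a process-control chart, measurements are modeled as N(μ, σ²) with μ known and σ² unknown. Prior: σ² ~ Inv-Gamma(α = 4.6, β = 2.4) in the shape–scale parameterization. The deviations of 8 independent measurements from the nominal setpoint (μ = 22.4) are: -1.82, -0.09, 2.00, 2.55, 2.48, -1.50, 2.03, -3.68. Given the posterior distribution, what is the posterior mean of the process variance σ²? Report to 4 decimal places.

With known mean μ and an Inverse-Gamma(α, β) prior on σ², the Normal likelihood is conjugate: posterior is Inv-Gamma(α + n/2, β + Σ(xᵢ−μ)²/2).
Σ(xᵢ−μ)² = (-1.82)² + (-0.09)² + (2.00)² + (2.55)² + (2.48)² + (-1.50)² + (2.03)² + (-3.68)² = 39.8867.
Posterior: Inv-Gamma(4.6 + 8/2, 2.4 + 39.8867/2) = Inv-Gamma(8.60, 22.34335).
E[σ²|data] = β/(α−1) = 22.34335/7.60 = 2.9399.

2.9399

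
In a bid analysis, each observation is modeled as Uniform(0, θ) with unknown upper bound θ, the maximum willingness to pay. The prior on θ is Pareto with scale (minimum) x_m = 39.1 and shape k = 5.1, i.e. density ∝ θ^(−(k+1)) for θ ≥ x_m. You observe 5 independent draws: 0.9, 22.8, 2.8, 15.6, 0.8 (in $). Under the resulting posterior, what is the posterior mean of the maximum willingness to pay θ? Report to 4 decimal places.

43.3967

A Pareto(scale x_m, shape k) prior on the upper bound θ of Uniform(0, θ) is conjugate: posterior is Pareto(max(x_m, max xᵢ), k + n).
Sample maximum = 22.8; prior scale x_m = 39.1 → posterior scale = max = 39.1.
Posterior shape = 5.1 + 5 = 10.1.
E[θ|data] = k·x_m/(k−1) = 10.1·39.1/9.1 = 43.3967.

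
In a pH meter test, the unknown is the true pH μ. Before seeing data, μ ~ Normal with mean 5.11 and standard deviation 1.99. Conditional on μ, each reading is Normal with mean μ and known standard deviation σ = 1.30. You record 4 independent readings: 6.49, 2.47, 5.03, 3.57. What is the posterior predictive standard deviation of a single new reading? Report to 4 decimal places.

For Normal data with known variance σ², a Normal(μ₀, σ₀²) prior on μ is conjugate. Posterior precision = 1/σ₀² + n/σ²; posterior mean is the precision-weighted average of μ₀ and x̄.
σ₀² = 1.99² = 3.9601, σ² = 1.30² = 1.69; σ² + n·σ₀² = 1.69 + 4·3.9601 = 17.5304.
Posterior precision = 1/σ₀² + n/σ² = 1/3.9601 + 4/1.69 = (σ² + n·σ₀²)/(σ₀²σ²) = 17.5304/(3.9601·1.69); posterior variance σₙ² = σ₀²σ²/(σ² + n·σ₀²) = 3.9601·1.69/17.5304 = 0.381769.
Predictive variance for one new observation = σₙ² + σ² = 3.9601·1.69/17.5304 + 1.69 = σ²·(σ₀² + 17.5304)/17.5304 = 1.69·21.4905/17.5304 = 2.071769; SD = √(1.69·21.4905/17.5304) = 1.4394.

1.4394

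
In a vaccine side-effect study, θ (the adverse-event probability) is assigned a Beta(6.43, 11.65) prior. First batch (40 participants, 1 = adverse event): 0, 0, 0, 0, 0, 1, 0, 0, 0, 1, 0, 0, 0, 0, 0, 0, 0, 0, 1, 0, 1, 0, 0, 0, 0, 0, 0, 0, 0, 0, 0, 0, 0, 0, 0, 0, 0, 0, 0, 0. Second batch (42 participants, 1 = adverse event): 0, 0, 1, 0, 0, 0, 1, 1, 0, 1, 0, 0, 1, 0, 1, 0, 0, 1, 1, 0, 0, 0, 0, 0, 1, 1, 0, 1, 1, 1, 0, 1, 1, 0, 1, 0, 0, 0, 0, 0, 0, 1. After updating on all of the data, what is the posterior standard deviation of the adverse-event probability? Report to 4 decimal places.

0.0444

The Beta prior is conjugate to a Binomial/Bernoulli likelihood; the update adds successes to α and failures to β.
After batch 1: Beta(6.43+4, 11.65+36) = Beta(10.43, 47.65).
After batch 2: Beta(10.43+17, 47.65+25) = Beta(27.43, 72.65).
Var = αβ/((α+β)²(α+β+1)) = 27.43·72.65/(100.08²·101.08) = 0.00196835; SD = √0.00196835 = 0.0444.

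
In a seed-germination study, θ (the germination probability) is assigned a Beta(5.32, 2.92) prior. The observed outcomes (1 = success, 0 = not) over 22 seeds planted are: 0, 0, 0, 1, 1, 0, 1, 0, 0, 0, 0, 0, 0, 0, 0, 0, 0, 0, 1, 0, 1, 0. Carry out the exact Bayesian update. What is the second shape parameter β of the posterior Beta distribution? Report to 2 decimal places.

19.92

The Beta prior is conjugate to a Binomial/Bernoulli likelihood; the update adds successes to α and failures to β.
Posterior: Beta(α+k, β+n−k) = Beta(5.32+5, 2.92+17) = Beta(10.32, 19.92).
Posterior β = 19.92.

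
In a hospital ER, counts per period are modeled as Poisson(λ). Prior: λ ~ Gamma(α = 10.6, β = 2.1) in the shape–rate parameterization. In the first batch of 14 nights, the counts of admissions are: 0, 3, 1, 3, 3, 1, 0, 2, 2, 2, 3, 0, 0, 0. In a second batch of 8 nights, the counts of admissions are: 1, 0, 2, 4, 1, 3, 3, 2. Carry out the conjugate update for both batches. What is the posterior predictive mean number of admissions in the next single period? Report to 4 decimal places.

1.9336

With a Gamma(shape α, rate β) prior, the Poisson likelihood is conjugate: the posterior is Gamma(α + ΣXᵢ, β + n).
Batch 1: sum of counts S = 20 over n = 14 nights.
After batch 1: Gamma(α+S, β+n) = Gamma(10.6+20, 2.1+14) = Gamma(30.6, 16.1).
Batch 2: sum of counts S = 16 over n = 8 nights.
After batch 2: Gamma(α+S, β+n) = Gamma(30.6+16, 16.1+8) = Gamma(46.6, 24.1).
The predictive distribution for one future period is NegBinom with mean α/β = 1.9336.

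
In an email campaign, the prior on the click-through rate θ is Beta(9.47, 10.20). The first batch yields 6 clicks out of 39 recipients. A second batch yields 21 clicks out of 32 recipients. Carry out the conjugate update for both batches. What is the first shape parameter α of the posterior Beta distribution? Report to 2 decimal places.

The Beta prior is conjugate to a Binomial/Bernoulli likelihood; the update adds successes to α and failures to β.
After batch 1: Beta(9.47+6, 10.20+33) = Beta(15.47, 43.20).
After batch 2: Beta(15.47+21, 43.20+11) = Beta(36.47, 54.20).
Posterior α = 36.47.

36.47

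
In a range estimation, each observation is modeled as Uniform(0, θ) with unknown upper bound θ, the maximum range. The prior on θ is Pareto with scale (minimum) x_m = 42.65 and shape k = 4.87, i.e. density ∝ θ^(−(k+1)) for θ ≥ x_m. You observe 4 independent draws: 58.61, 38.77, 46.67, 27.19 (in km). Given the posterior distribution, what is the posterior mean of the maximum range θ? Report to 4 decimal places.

A Pareto(scale x_m, shape k) prior on the upper bound θ of Uniform(0, θ) is conjugate: posterior is Pareto(max(x_m, max xᵢ), k + n).
Sample maximum = 58.61; prior scale x_m = 42.65 → posterior scale = max = 58.61.
Posterior shape = 4.87 + 4 = 8.87.
E[θ|data] = k·x_m/(k−1) = 8.87·58.61/7.87 = 66.0573.

66.0573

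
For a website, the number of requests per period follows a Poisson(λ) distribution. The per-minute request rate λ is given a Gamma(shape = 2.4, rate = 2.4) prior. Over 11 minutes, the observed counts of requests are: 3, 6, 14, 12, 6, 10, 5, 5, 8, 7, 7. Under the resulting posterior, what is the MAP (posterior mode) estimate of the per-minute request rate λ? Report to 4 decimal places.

With a Gamma(shape α, rate β) prior, the Poisson likelihood is conjugate: the posterior is Gamma(α + ΣXᵢ, β + n).
Sum of counts S = 83 over n = 11 minutes.
Posterior: Gamma(α+S, β+n) = Gamma(2.4+83, 2.4+11) = Gamma(85.4, 13.4).
Mode of Gamma(α,β) for α≥1 is (α−1)/β = 84.4/13.4 = 6.2985.

6.2985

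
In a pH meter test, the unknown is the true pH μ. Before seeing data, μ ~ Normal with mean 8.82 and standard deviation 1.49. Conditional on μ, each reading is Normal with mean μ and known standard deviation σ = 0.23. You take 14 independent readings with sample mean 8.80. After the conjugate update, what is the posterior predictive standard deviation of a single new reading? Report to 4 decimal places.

For Normal data with known variance σ², a Normal(μ₀, σ₀²) prior on μ is conjugate. Posterior precision = 1/σ₀² + n/σ²; posterior mean is the precision-weighted average of μ₀ and x̄.
σ₀² = 1.49² = 2.2201, σ² = 0.23² = 0.0529; σ² + n·σ₀² = 0.0529 + 14·2.2201 = 31.1343.
Posterior precision = 1/σ₀² + n/σ² = 1/2.2201 + 14/0.0529 = (σ² + n·σ₀²)/(σ₀²σ²) = 31.1343/(2.2201·0.0529); posterior variance σₙ² = σ₀²σ²/(σ² + n·σ₀²) = 2.2201·0.0529/31.1343 = 0.003772.
Predictive variance for one new observation = σₙ² + σ² = 2.2201·0.0529/31.1343 + 0.0529 = σ²·(σ₀² + 31.1343)/31.1343 = 0.0529·33.3544/31.1343 = 0.056672; SD = √(0.0529·33.3544/31.1343) = 0.2381.

0.2381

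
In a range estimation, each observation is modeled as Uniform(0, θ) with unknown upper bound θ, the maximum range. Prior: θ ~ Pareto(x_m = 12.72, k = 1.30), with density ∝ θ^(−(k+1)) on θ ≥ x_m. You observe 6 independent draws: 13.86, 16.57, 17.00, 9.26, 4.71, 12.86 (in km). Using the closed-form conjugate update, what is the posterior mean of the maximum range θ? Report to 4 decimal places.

19.6984

A Pareto(scale x_m, shape k) prior on the upper bound θ of Uniform(0, θ) is conjugate: posterior is Pareto(max(x_m, max xᵢ), k + n).
Sample maximum = 17.00; prior scale x_m = 12.72 → posterior scale = max = 17.00.
Posterior shape = 1.30 + 6 = 7.30.
E[θ|data] = k·x_m/(k−1) = 7.30·17.00/6.30 = 19.6984.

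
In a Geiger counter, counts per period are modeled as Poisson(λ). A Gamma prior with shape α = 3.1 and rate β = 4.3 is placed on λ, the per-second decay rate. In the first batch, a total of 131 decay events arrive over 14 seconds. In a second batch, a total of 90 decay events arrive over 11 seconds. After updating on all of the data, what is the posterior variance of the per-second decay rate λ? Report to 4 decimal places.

0.2610

With a Gamma(shape α, rate β) prior, the Poisson likelihood is conjugate: the posterior is Gamma(α + ΣXᵢ, β + n).
After batch 1: Gamma(α+S, β+n) = Gamma(3.1+131, 4.3+14) = Gamma(134.1, 18.3).
After batch 2: Gamma(α+S, β+n) = Gamma(134.1+90, 18.3+11) = Gamma(224.1, 29.3).
Var = α/β² = 224.1/29.3² = 0.2610.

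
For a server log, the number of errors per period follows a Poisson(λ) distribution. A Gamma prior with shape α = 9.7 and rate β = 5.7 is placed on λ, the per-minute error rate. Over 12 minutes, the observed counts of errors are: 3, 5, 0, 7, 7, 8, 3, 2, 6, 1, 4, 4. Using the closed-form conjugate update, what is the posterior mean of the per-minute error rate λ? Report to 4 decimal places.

With a Gamma(shape α, rate β) prior, the Poisson likelihood is conjugate: the posterior is Gamma(α + ΣXᵢ, β + n).
Sum of counts S = 50 over n = 12 minutes.
Posterior: Gamma(α+S, β+n) = Gamma(9.7+50, 5.7+12) = Gamma(59.7, 17.7).
Posterior mean = α/β = 59.7/17.7 = 3.3729.

3.3729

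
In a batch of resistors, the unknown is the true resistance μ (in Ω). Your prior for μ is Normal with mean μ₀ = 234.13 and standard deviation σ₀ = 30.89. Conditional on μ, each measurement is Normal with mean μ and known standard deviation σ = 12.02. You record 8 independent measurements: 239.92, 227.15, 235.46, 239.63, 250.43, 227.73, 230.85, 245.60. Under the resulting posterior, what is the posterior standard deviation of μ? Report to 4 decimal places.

For Normal data with known variance σ², a Normal(μ₀, σ₀²) prior on μ is conjugate. Posterior precision = 1/σ₀² + n/σ²; posterior mean is the precision-weighted average of μ₀ and x̄.
σ₀² = 30.89² = 954.1921, σ² = 12.02² = 144.4804; σ² + n·σ₀² = 144.4804 + 8·954.1921 = 7778.0172.
Posterior precision = 1/σ₀² + n/σ² = 1/954.1921 + 8/144.4804 = (σ² + n·σ₀²)/(σ₀²σ²) = 7778.0172/(954.1921·144.4804); posterior variance σₙ² = σ₀²σ²/(σ² + n·σ₀²) = 954.1921·144.4804/7778.0172 = 17.724576.
Posterior SD = √σₙ² = √(954.1921·144.4804/7778.0172) = 4.2101.

4.2101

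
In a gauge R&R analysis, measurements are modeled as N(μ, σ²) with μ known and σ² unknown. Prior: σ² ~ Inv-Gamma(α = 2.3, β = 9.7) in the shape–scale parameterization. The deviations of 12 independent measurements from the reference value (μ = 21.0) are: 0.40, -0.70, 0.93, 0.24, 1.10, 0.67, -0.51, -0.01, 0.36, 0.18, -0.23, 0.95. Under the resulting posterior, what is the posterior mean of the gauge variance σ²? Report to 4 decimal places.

With known mean μ and an Inverse-Gamma(α, β) prior on σ², the Normal likelihood is conjugate: posterior is Inv-Gamma(α + n/2, β + Σ(xᵢ−μ)²/2).
Σ(xᵢ−μ)² = (0.40)² + (-0.70)² + (0.93)² + (0.24)² + (1.10)² + (0.67)² + (-0.51)² + (-0.01)² + (0.36)² + (0.18)² + (-0.23)² + (0.95)² = 4.6090.
Posterior: Inv-Gamma(2.3 + 12/2, 9.7 + 4.6090/2) = Inv-Gamma(8.30, 12.00450).
E[σ²|data] = β/(α−1) = 12.00450/7.30 = 1.6445.

1.6445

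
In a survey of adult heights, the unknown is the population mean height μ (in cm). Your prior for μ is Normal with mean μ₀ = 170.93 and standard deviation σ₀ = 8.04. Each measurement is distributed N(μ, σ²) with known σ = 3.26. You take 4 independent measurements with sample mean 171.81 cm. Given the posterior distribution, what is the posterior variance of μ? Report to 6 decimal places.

2.552007

For Normal data with known variance σ², a Normal(μ₀, σ₀²) prior on μ is conjugate. Posterior precision = 1/σ₀² + n/σ²; posterior mean is the precision-weighted average of μ₀ and x̄.
σ₀² = 8.04² = 64.6416, σ² = 3.26² = 10.6276; σ² + n·σ₀² = 10.6276 + 4·64.6416 = 269.194.
Posterior precision = 1/σ₀² + n/σ² = 1/64.6416 + 4/10.6276 = (σ² + n·σ₀²)/(σ₀²σ²) = 269.194/(64.6416·10.6276); posterior variance σₙ² = σ₀²σ²/(σ² + n·σ₀²) = 64.6416·10.6276/269.194 = 2.552007.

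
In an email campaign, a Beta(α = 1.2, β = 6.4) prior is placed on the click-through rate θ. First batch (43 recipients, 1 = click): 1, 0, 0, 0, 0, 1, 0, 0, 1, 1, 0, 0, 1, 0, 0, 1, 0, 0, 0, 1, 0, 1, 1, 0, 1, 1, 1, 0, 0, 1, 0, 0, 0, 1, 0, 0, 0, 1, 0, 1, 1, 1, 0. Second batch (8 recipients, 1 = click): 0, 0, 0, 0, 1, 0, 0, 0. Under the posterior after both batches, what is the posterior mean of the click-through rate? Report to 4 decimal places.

0.3447

The Beta prior is conjugate to a Binomial/Bernoulli likelihood; the update adds successes to α and failures to β.
After batch 1: Beta(1.2+18, 6.4+25) = Beta(19.2, 31.4).
After batch 2: Beta(19.2+1, 31.4+7) = Beta(20.2, 38.4).
Posterior mean = α/(α+β) = 20.2/58.6 = 0.3447.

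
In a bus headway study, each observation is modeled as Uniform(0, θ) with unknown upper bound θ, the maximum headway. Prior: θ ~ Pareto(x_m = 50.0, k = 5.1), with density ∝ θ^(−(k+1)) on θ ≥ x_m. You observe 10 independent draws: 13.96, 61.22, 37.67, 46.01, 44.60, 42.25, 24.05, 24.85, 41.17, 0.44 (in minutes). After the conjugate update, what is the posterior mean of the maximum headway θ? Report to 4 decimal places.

A Pareto(scale x_m, shape k) prior on the upper bound θ of Uniform(0, θ) is conjugate: posterior is Pareto(max(x_m, max xᵢ), k + n).
Sample maximum = 61.22; prior scale x_m = 50.0 → posterior scale = max = 61.22.
Posterior shape = 5.1 + 10 = 15.1.
E[θ|data] = k·x_m/(k−1) = 15.1·61.22/14.1 = 65.5618.

65.5618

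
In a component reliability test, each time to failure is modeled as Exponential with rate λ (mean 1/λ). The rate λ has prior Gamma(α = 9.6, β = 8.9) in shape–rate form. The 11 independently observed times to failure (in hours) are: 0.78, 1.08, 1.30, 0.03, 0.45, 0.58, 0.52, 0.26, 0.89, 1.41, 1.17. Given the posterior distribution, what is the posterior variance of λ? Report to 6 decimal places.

0.068276

With a Gamma(shape α, rate β) prior on the exponential rate λ, the posterior after n observations with total T = Σxᵢ is Gamma(α+n, β+T).
Sum of observations T = 8.47 hours; n = 11.
Posterior: Gamma(9.6+11, 8.9+8.47) = Gamma(20.6, 17.37).
Var = α/β² = 0.068276.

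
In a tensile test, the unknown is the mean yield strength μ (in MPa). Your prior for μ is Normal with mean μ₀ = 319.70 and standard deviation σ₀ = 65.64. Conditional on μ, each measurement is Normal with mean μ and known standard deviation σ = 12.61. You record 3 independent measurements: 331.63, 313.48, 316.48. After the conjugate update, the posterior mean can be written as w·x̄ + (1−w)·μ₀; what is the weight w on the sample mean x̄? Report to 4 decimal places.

For Normal data with known variance σ², a Normal(μ₀, σ₀²) prior on μ is conjugate. Posterior precision = 1/σ₀² + n/σ²; posterior mean is the precision-weighted average of μ₀ and x̄.
σ₀² = 65.64² = 4308.6096, σ² = 12.61² = 159.0121. Prior precision 1/σ₀² = 1/4308.6096; data precision n/σ² = 3/159.0121.
w = (n/σ²)/(1/σ₀² + n/σ²) = n·σ₀²/(σ² + n·σ₀²) = 3·4308.6096/(159.0121 + 3·4308.6096) = 12925.8288/13084.8409 = 0.9878.

0.9878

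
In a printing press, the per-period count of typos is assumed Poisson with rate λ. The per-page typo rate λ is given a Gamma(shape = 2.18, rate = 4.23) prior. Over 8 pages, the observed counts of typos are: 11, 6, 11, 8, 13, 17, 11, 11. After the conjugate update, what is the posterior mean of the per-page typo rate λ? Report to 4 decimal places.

7.3737

With a Gamma(shape α, rate β) prior, the Poisson likelihood is conjugate: the posterior is Gamma(α + ΣXᵢ, β + n).
Sum of counts S = 88 over n = 8 pages.
Posterior: Gamma(α+S, β+n) = Gamma(2.18+88, 4.23+8) = Gamma(90.18, 12.23).
Posterior mean = α/β = 90.18/12.23 = 7.3737.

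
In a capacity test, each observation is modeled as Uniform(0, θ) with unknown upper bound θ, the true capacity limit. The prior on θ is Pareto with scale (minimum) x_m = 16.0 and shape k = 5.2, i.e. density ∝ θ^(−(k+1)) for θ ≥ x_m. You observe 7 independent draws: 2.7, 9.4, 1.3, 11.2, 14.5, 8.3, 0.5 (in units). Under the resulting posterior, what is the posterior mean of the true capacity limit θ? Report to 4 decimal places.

17.4286

A Pareto(scale x_m, shape k) prior on the upper bound θ of Uniform(0, θ) is conjugate: posterior is Pareto(max(x_m, max xᵢ), k + n).
Sample maximum = 14.5; prior scale x_m = 16.0 → posterior scale = max = 16.0.
Posterior shape = 5.2 + 7 = 12.2.
E[θ|data] = k·x_m/(k−1) = 12.2·16.0/11.2 = 17.4286.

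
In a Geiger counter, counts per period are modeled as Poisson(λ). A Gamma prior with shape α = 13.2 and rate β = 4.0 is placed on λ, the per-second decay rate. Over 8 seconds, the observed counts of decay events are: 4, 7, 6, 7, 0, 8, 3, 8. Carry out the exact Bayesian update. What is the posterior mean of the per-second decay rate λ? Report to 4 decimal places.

With a Gamma(shape α, rate β) prior, the Poisson likelihood is conjugate: the posterior is Gamma(α + ΣXᵢ, β + n).
Sum of counts S = 43 over n = 8 seconds.
Posterior: Gamma(α+S, β+n) = Gamma(13.2+43, 4.0+8) = Gamma(56.2, 12.0).
Posterior mean = α/β = 56.2/12.0 = 4.6833.

4.6833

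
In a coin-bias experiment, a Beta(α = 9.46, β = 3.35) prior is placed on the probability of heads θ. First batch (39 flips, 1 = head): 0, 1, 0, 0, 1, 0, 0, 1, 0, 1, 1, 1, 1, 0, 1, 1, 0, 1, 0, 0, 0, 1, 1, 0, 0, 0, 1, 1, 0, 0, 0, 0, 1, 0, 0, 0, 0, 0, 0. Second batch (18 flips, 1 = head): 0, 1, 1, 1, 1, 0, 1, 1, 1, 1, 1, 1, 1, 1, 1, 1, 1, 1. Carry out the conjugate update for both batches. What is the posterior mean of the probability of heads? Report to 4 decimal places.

The Beta prior is conjugate to a Binomial/Bernoulli likelihood; the update adds successes to α and failures to β.
After batch 1: Beta(9.46+15, 3.35+24) = Beta(24.46, 27.35).
After batch 2: Beta(24.46+16, 27.35+2) = Beta(40.46, 29.35).
Posterior mean = α/(α+β) = 40.46/69.81 = 0.5796.

0.5796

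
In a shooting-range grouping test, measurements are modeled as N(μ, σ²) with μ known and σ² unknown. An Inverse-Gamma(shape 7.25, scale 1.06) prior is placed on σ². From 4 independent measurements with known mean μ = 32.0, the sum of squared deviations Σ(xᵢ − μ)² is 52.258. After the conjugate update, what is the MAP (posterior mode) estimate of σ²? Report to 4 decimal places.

2.6526

With known mean μ and an Inverse-Gamma(α, β) prior on σ², the Normal likelihood is conjugate: posterior is Inv-Gamma(α + n/2, β + Σ(xᵢ−μ)²/2).
Posterior: Inv-Gamma(7.25 + 4/2, 1.06 + 52.258/2) = Inv-Gamma(9.25, 27.1890).
Mode = β/(α+1) = 27.1890/10.25 = 2.6526.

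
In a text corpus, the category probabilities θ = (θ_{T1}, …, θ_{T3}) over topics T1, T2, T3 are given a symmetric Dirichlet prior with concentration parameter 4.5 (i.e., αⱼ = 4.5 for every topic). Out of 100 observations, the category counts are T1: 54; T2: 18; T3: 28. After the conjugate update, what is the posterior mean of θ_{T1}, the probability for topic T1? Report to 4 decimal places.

0.5154

The Dirichlet prior is conjugate to the Multinomial likelihood: each posterior αⱼ = prior αⱼ + observed count nⱼ.
Posterior concentration: (58.5, 22.5, 32.5), total = 113.5.
E[θ_{T1}|data] = α_{T1}/Σα = 58.5/113.5 = 0.5154.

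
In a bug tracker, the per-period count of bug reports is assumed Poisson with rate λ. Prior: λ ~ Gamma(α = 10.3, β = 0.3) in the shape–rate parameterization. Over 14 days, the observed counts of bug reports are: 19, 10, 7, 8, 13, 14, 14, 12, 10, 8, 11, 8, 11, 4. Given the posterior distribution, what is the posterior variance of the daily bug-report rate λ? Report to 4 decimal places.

0.7790

With a Gamma(shape α, rate β) prior, the Poisson likelihood is conjugate: the posterior is Gamma(α + ΣXᵢ, β + n).
Sum of counts S = 149 over n = 14 days.
Posterior: Gamma(α+S, β+n) = Gamma(10.3+149, 0.3+14) = Gamma(159.3, 14.3).
Var = α/β² = 159.3/14.3² = 0.7790.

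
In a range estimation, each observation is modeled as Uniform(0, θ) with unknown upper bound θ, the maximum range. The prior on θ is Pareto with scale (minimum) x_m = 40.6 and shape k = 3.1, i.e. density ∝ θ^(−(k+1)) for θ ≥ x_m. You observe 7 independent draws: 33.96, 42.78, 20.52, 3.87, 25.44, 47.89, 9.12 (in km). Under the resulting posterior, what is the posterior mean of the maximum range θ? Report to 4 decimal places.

A Pareto(scale x_m, shape k) prior on the upper bound θ of Uniform(0, θ) is conjugate: posterior is Pareto(max(x_m, max xᵢ), k + n).
Sample maximum = 47.89; prior scale x_m = 40.6 → posterior scale = max = 47.89.
Posterior shape = 3.1 + 7 = 10.1.
E[θ|data] = k·x_m/(k−1) = 10.1·47.89/9.1 = 53.1526.

53.1526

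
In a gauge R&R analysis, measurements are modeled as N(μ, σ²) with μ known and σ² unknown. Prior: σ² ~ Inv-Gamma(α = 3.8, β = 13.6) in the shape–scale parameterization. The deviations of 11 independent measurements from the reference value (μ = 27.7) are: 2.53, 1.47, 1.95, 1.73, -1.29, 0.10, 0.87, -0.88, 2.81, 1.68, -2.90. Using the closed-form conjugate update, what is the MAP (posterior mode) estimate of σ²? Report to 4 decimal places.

3.1501

With known mean μ and an Inverse-Gamma(α, β) prior on σ², the Normal likelihood is conjugate: posterior is Inv-Gamma(α + n/2, β + Σ(xᵢ−μ)²/2).
Σ(xᵢ−μ)² = (2.53)² + (1.47)² + (1.95)² + (1.73)² + (-1.29)² + (0.10)² + (0.87)² + (-0.88)² + (2.81)² + (1.68)² + (-2.90)² = 37.6911.
Posterior: Inv-Gamma(3.8 + 11/2, 13.6 + 37.6911/2) = Inv-Gamma(9.30, 32.44555).
Mode = β/(α+1) = 32.44555/10.30 = 3.1501.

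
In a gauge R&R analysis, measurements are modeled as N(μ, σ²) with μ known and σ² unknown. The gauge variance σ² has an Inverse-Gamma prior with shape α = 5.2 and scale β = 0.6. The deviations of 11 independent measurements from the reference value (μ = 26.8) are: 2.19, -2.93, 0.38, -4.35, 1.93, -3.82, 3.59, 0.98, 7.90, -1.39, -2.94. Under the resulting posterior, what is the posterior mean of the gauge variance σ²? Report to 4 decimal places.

7.1546

With known mean μ and an Inverse-Gamma(α, β) prior on σ², the Normal likelihood is conjugate: posterior is Inv-Gamma(α + n/2, β + Σ(xᵢ−μ)²/2).
Σ(xᵢ−μ)² = (2.19)² + (-2.93)² + (0.38)² + (-4.35)² + (1.93)² + (-3.82)² + (3.59)² + (0.98)² + (7.90)² + (-1.39)² + (-2.94)² = 137.5994.
Posterior: Inv-Gamma(5.2 + 11/2, 0.6 + 137.5994/2) = Inv-Gamma(10.70, 69.39970).
E[σ²|data] = β/(α−1) = 69.39970/9.70 = 7.1546.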